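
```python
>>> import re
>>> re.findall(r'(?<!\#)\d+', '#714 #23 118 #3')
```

The negative lookaround is zero-width — it rules out positions where the adjacent text would match, without consuming anything.
No capturing groups, so `findall` returns the 3 full match strings.

['14', '3', '118']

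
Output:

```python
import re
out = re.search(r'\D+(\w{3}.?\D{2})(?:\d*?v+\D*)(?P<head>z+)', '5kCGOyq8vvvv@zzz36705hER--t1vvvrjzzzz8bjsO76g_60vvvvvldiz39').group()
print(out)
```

kCGOyq8vvvv@zzz

The pattern matches one or more of a non-digit; then exactly 3 of a word character, then optionally any character, then exactly 2 of a non-digit (captured); then zero or more of a digit (lazy), then one or more of the literal 'v', then zero or more of a non-digit (non-capturing group); then one or more of a literal 'z' (captured as 'head').
The match spans [1:16] → 'kCGOyq8vvvv@zzz'.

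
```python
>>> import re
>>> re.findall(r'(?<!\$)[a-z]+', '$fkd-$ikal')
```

The negative lookahead/lookbehind blocks any match where the forbidden context is present.
Walking the string: at [2:4] → 'kd'; at [7:10] → 'kal'.
`findall` yields the raw match text (2 of them) because the pattern has no groups.

['kd', 'kal']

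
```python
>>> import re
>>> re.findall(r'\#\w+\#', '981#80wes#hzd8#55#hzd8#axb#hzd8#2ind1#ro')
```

['#80wes#', '#55#', '#axb#', '#2ind1#']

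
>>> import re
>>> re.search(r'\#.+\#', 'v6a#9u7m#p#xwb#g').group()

The match spans [3:15] → '#9u7m#p#xwb#'.

'#9u7m#p#xwb#'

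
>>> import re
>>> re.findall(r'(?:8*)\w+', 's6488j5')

This matches zero or more of a literal '8' (non-capturing group); then one or more of a word character.
`findall` yields the raw match text (1 of them) because the pattern has no groups.

['s6488j5']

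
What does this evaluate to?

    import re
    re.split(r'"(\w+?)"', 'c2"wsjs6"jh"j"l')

['c2', 'wsjs6', 'jh', 'j', 'l']

`re.split` interleaves the captured-group text with the surrounding fragments.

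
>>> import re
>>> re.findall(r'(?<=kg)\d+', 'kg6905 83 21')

['6905']

The positive lookaround only admits positions where the adjacent text matches; those characters stay outside the span.
Since nothing is captured, `findall` lists the 1 matched substring directly.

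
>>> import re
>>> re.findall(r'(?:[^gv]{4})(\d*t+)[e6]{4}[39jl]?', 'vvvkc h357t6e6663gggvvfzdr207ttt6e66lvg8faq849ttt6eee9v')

['357t', '207ttt', '849ttt']

This matches exactly 4 of any character except [gv] (non-capturing group); then zero or more of a digit, then one or more of the literal 't' (captured); then exactly 4 of one of [e6], then optionally one of [39jl].
Matches: at [3:15] match 'kc h357t6e66', group 1 = '357t'; at [22:37] match 'fzdr207ttt6e66l', group 1 = '207ttt'; at [39:54] match '8faq849ttt6eee9', group 1 = '849ttt'.
One capturing group, so `findall` returns just the captured substring from each match — 3 in all.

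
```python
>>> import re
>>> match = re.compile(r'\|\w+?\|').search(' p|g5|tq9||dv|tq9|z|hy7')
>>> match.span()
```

(2, 6)

The match spans [2:6] → '|g5|'.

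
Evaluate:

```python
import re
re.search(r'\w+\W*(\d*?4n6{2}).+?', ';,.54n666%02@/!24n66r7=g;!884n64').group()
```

'54n666'

The match spans [3:9] → '54n666'.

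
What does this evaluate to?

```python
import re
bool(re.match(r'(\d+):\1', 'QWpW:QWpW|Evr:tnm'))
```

False

`match` is anchored at position 0; if the pattern doesn't fit there, it returns None.
Here the string doesn't start with a match, so the call returns None, and `bool(None)` is False.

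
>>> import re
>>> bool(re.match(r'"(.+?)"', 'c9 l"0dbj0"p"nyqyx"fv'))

False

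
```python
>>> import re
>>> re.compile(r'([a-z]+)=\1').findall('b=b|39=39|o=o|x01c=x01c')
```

['b', 'o']

`\1` has to match the exact text group 1 already captured.
Scanning left to right: at [0:3] match 'b=b', group 1 = 'b'; at [10:13] match 'o=o', group 1 = 'o'.
With a single group, `findall` returns only what that group captured — 2 items.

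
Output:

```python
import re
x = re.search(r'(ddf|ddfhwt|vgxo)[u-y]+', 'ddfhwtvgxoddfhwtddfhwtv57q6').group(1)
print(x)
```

ddfhwt

The match spans [0:7] → 'ddfhwtv'.
Captured: group 1 = 'ddfhwt'.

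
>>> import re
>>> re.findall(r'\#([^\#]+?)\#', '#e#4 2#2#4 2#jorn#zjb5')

['e', '2', 'jorn']

One capturing group, so `findall` returns just the captured substring from each match — 3 in all.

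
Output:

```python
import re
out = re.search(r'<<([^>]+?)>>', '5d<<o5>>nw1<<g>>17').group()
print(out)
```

`re.search` tries every starting position until one works.
The match spans [2:8] → '<<o5>>'.
Captured: group 1 = 'o5'.

<<o5>>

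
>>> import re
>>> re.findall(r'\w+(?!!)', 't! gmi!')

['gm']

A negative assertion filters positions out without eating any characters.
No capturing groups, so `findall` returns the 1 full match string.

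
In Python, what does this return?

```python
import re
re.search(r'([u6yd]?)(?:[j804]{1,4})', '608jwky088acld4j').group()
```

'608j'

This matches optionally one of [u6yd] (captured); then 1 to 4 of one of [j804] (non-capturing group).
`re.search` scans for the first position where the pattern succeeds.
The match spans [0:4] → '608j'.
Captured: group 1 = '6'.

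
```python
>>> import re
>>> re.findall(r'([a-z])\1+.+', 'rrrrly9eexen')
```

The backreference `\1` re-matches whatever the first group consumed, character for character.
Scanning left to right: at [0:12] match 'rrrrly9eexen', group 1 = 'r'.
Because there's exactly one group, `findall` drops the full match and keeps group 1 from the one hit.

['r']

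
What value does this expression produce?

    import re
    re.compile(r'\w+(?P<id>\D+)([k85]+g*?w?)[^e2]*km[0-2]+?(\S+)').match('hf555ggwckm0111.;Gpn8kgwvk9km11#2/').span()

Pattern: one or more of a word character; then one or more of a non-digit (captured as 'id'); then one or more of one of [k85], then zero or more of a literal 'g' (lazy), then optionally a literal 'w' (captured); then zero or more of any character except [e2], then the literal 'km', then one or more of a character in [0-2] (lazy); then one or more of a non-whitespace character (captured).
`re.match` won't scan ahead — the pattern has to work from the very first character.
The match spans [0:34] → 'hf555ggwckm0111.;Gpn8kgwvk9km11#2/'.
Captured: group 1 = '.;Gpn', group 2 = '8k', group 3 = '1#2/'.

(0, 34)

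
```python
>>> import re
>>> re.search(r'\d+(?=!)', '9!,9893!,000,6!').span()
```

The `(?=…)`/`(?<=…)` assertion just peeks at neighbouring text; it doesn't advance the match position.
The match spans [0:1] → '9'.

(0, 1)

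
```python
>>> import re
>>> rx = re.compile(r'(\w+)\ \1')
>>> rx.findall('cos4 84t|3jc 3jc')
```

['3jc']

`\1` is not a pattern — it's the concrete string captured by group 1, re-applied verbatim.
With a single group, `findall` returns only what that group captured — 1 item.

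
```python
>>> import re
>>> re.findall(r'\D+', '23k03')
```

This matches one or more of a non-digit.
Walking the string: at [2:3] → 'k'.
With no groups in the pattern, `findall` gives back each whole match — 1 here.

['k']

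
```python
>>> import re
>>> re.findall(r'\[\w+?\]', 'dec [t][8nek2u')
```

Walking the string: at [4:7] → '[t]'.
Since nothing is captured, `findall` lists the 1 matched substring directly.

['[t]']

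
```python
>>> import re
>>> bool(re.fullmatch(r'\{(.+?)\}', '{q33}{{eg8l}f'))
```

False

`re.fullmatch` is like wrapping the pattern in `^…$` (in single-line mode).
Here the pattern can't cover the whole string, so the call returns None, and `bool(None)` is False.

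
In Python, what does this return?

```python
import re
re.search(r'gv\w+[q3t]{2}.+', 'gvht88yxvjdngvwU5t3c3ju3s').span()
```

This matches the literal 'gv', then one or more of a word character, then exactly 2 of one of [q3t]; then one or more of any character.
`re.search` tries every starting position until one works.
The match spans [0:25] → 'gvht88yxvjdngvwU5t3c3ju3s'.

(0, 25)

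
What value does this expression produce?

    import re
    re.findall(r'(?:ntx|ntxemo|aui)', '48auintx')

['aui', 'ntx']

Scanning left to right: at [2:5] → 'aui'; at [5:8] → 'ntx'.
No capturing groups, so `findall` returns the 2 full match strings.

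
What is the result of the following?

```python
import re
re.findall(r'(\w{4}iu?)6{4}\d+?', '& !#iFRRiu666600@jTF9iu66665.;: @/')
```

['iFRRiu', 'jTF9iu']

Pattern: exactly 4 of a word character, then a literal 'i', then optionally the literal 'u' (captured); then exactly 4 of the literal '6', then one or more of a digit (lazy).
`findall` collects group 1 from each match (2 total).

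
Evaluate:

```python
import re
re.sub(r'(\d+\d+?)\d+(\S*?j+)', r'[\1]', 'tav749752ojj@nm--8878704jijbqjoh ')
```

Pattern: one or more of a digit, then one or more of a digit (lazy) (captured); then one or more of a digit; then zero or more of a non-whitespace character (lazy), then one or more of the literal 'j' (captured).
Matches: at [3:12] → '749752ojj'; at [17:25] → '8878704j'.
The replacement refers to a captured group, so each match is rewritten using its own captured text.

'tav[74975]@nm--[887870]ijbqjoh '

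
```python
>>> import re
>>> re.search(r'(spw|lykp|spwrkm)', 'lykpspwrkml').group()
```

`re.search` tries every starting position until one works.
The match spans [0:4] → 'lykp'.
Captured: group 1 = 'lykp'.

'lykp'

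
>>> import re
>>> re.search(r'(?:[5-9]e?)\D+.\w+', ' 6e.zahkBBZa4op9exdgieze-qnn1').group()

The pattern matches a character in [5-9], then optionally the literal 'e' (non-capturing group); then one or more of a non-digit, then any character, then one or more of a word character.
The match spans [1:24] → '6e.zahkBBZa4op9exdgieze'.

'6e.zahkBBZa4op9exdgieze'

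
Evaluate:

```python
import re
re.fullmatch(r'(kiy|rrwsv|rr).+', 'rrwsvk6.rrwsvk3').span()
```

`re.fullmatch` requires the pattern to consume the entire string.
The match spans [0:15] → 'rrwsvk6.rrwsvk3'.
Captured: group 1 = 'rrwsv'.

(0, 15)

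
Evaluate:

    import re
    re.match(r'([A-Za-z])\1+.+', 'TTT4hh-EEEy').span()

(0, 11)

After group 1 captures some text, `\1` only succeeds where that same text appears again.
`match` is anchored at position 0; if the pattern doesn't fit there, it returns None.
The match spans [0:11] → 'TTT4hh-EEEy'.
Captured: group 1 = 'T'.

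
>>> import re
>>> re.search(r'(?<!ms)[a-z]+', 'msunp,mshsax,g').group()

`(?!…)`/`(?<!…)` only lets a position through if the neighbouring text does NOT match; no characters are consumed.
`re.search` scans for the first position where the pattern succeeds.
The match spans [0:5] → 'msunp'.

'msunp'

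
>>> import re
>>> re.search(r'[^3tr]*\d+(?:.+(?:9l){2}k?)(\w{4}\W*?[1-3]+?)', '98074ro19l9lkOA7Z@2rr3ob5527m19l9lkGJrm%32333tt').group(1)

The match spans [0:41] → '98074ro19l9lkOA7Z@2rr3ob5527m19l9lkGJrm%3'.
Captured: group 1 = 'GJrm%3'.

'GJrm%3'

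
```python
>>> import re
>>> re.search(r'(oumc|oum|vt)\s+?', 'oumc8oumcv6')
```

None

`re.search` scans for the first position where the pattern succeeds.
Here the pattern never matches, so the call returns None.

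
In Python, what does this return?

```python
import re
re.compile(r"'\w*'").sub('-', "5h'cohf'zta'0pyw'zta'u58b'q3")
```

'5h-zta-zta-q3'

Every occurrence is swapped for '-'.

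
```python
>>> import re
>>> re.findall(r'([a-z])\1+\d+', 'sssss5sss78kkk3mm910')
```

`\1` is not a pattern — it's the concrete string captured by group 1, re-applied verbatim.
Scanning left to right: at [0:6] match 'sssss5', group 1 = 's'; at [6:11] match 'sss78', group 1 = 's'; at [11:15] match 'kkk3', group 1 = 'k'; at [15:20] match 'mm910', group 1 = 'm'.
`findall` collects group 1 from each match (4 total).

['s', 's', 'k', 'm']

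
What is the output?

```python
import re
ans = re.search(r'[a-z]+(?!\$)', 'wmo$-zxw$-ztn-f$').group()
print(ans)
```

wm

The negative lookaround is zero-width — it rules out positions where the adjacent text would match, without consuming anything.
The match spans [0:2] → 'wm'.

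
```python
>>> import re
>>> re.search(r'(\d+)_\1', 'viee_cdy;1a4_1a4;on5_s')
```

`\1` is not a pattern — it's the concrete string captured by group 1, re-applied verbatim.
`re.search` scans for the first position where the pattern succeeds.
Here no position works, so the call returns None.

None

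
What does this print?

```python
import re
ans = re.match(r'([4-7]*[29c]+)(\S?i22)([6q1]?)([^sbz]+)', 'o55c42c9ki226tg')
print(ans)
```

The pattern matches zero or more of a character in [4-7], then one or more of one of [29c] (captured); then optionally a non-whitespace character, then the literal 'i22' (captured); then optionally one of [6q1] (captured); then one or more of any character except [sbz] (captured).
With `match`, the pattern is implicitly anchored at the beginning.
Here position 0 doesn't satisfy it, so the call returns None.

None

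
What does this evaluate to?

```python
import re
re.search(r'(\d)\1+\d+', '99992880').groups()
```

The backreference `\1` re-matches whatever the first group consumed, character for character.
`re.search` tries every starting position until one works.
The match spans [0:8] → '99992880'.
Captured: group 1 = '9'.

('9',)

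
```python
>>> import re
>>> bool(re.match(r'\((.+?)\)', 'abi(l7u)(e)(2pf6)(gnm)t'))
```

False

With `match`, the pattern is implicitly anchored at the beginning.
Here the string doesn't start with a match, so the call returns None, and `bool(None)` is False.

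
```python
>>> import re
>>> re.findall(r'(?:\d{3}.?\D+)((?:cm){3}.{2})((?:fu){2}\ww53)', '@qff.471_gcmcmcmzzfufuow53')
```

[('cmcmcmzz', 'fufuow53')]

Pattern: exactly 3 of a digit, then optionally any character, then one or more of a non-digit (non-capturing group); then the literal 'cm' repeated 3 times, then exactly 2 of any character (captured); then the literal 'fu' repeated 2 times, then a word character, then the literal 'w53' (captured).
Walking the string: at [5:26] match '471_gcmcmcmzzfufuow53', groups = ('cmcmcmzz', 'fufuow53').
2 groups means the one result is a tuple of 2 captured strings — 1 here.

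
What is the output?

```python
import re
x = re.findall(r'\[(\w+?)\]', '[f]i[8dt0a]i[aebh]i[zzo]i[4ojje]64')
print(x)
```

['f', '8dt0a', 'aebh', 'zzo', '4ojje']

Scanning left to right: at [0:3] match '[f]', group 1 = 'f'; at [4:11] match '[8dt0a]', group 1 = '8dt0a'; at [12:18] match '[aebh]', group 1 = 'aebh'; at [19:24] match '[zzo]', group 1 = 'zzo'; at [25:32] match '[4ojje]', group 1 = '4ojje'.
Because there's exactly one group, `findall` drops the full match and keeps group 1 from each hit.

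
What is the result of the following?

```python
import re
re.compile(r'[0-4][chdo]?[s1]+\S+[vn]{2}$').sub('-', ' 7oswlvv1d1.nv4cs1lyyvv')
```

' 7oswlvv-'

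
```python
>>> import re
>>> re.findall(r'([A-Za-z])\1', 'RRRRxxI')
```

['R', 'R', 'x']

A backreference is literal: `\1` must see the identical characters the first group matched.
Scanning left to right: at [0:2] match 'RR', group 1 = 'R'; at [2:4] match 'RR', group 1 = 'R'; at [4:6] match 'xx', group 1 = 'x'.
With a single group, `findall` returns only what that group captured — 3 items.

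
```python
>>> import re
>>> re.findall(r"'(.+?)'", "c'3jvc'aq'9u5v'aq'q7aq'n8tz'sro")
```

Because the quantifier is non-greedy, it stops expanding at the earliest point where the rest of the pattern can succeed.
Scanning left to right: at [1:7] match "'3jvc'", group 1 = '3jvc'; at [9:15] match "'9u5v'", group 1 = '9u5v'; at [17:23] match "'q7aq'", group 1 = 'q7aq'.
With a single group, `findall` returns only what that group captured — 3 items.

['3jvc', '9u5v', 'q7aq']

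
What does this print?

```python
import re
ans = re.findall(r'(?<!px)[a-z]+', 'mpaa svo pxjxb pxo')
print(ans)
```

['mpaa', 'svo', 'pxjxb', 'pxo']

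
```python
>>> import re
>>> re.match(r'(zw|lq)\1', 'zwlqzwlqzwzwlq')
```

None

A backreference is literal: `\1` must see the identical characters the first group matched.
`re.match` only tries the pattern at the start of the string.
Here position 0 doesn't satisfy it, so the call returns None.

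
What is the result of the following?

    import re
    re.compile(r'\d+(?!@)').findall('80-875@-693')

['80', '87', '693']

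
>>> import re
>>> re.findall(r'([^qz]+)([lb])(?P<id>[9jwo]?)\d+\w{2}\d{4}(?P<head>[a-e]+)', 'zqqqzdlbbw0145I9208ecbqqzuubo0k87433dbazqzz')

This matches one or more of any character except [qz] (captured); then one of [lb] (captured); then optionally one of [9jwo] (captured as 'id'); then one or more of a digit, then exactly 2 of a word character, then exactly 4 of a digit; then one or more of a character in [a-e] (captured as 'head').
Scanning left to right: at [5:22] match 'dlbbw0145I9208ecb', groups = ('dlb', 'b', 'w', 'ecb'); at [25:39] match 'uubo0k87433dba', groups = ('uu', 'b', 'o', 'dba').
Multiple groups make `findall` return tuples — one 4-tuple for each match.

[('dlb', 'b', 'w', 'ecb'), ('uu', 'b', 'o', 'dba')]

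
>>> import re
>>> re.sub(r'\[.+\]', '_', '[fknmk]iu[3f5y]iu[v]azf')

'_azf'

Every occurrence is swapped for '_'.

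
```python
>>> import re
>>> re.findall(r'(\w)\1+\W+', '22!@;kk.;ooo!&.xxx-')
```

`\1` is not a pattern — it's the concrete string captured by group 1, re-applied verbatim.
Walking the string: at [0:5] match '22!@;', group 1 = '2'; at [5:9] match 'kk.;', group 1 = 'k'; at [9:15] match 'ooo!&.', group 1 = 'o'; at [15:19] match 'xxx-', group 1 = 'x'.
`findall` collects group 1 from each match (4 total).

['2', 'k', 'o', 'x']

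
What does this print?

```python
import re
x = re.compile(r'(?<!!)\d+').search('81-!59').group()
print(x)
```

The negative lookahead/lookbehind blocks any match where the forbidden context is present.
Unlike `match`, `search` isn't anchored — it looks for the pattern anywhere in the string.
The match spans [0:2] → '81'.

81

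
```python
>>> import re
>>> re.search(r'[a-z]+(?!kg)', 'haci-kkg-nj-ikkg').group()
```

The negative lookaround is zero-width — it rules out positions where the adjacent text would match, without consuming anything.
`re.search` scans for the first position where the pattern succeeds.
The match spans [0:4] → 'haci'.

'haci'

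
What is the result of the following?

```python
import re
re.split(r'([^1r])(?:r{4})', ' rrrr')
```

['', ' ', '']

The pattern matches any character except [1r] (captured); then exactly 4 of a literal 'r' (non-capturing group).
Matches to split on: at [0:5] → ' rrrr'.
The group in the pattern means `split` returns the separators' captures alongside the pieces.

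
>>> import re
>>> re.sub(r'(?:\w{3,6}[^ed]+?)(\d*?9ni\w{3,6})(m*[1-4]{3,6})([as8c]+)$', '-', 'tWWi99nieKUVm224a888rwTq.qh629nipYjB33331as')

'tWW-'

Pattern: 3 to 6 of a word character, then one or more of any character except [ed] (lazy) (non-capturing group); then zero or more of a digit (lazy), then the literal '9ni', then 3 to 6 of a word character (captured); then zero or more of the literal 'm', then 3 to 6 of a character in [1-4] (captured); then one or more of one of [as8c] (captured); then anchored at the end.
Matches: at [3:43] → 'i99nieKUVm224a888rwTq.qh629nipYjB33331as'.
Every occurrence is swapped for '-'.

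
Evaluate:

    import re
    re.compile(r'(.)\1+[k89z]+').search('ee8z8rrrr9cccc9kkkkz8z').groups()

('e',)

The match spans [0:5] → 'ee8z8'.
Captured: group 1 = 'e'.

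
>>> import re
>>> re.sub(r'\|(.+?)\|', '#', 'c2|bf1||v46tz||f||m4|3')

'c2####3'

The `?` after the quantifier makes it lazy — it takes as little as possible before letting the rest of the pattern try.
Matches: at [2:7] → '|bf1|'; at [7:14] → '|v46tz|'; at [14:17] → '|f|'; at [17:21] → '|m4|'.
Every occurrence is swapped for '#'.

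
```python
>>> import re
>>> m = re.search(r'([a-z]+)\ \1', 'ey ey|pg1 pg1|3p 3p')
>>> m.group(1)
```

The backreference `\1` re-matches whatever the first group consumed, character for character.
`re.search` tries every starting position until one works.
The match spans [0:5] → 'ey ey'.
Captured: group 1 = 'ey'.

'ey'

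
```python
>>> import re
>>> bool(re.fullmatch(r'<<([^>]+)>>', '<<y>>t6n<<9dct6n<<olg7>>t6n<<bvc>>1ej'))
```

For `fullmatch`, every character of the input must be accounted for by the pattern.
Here the string isn't matched end-to-end, so the call returns None, and `bool(None)` is False.

False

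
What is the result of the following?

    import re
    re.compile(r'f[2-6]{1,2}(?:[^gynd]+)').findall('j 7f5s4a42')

`findall` yields the raw match text (1 of them) because the pattern has no groups.

['f5s4a42']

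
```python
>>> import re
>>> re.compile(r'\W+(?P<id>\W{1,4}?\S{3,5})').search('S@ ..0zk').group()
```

The pattern matches one or more of a non-word character; then 1 to 4 of a non-word character (lazy), then 3 to 5 of a non-whitespace character (captured as 'id').
The match spans [1:8] → '@ ..0zk'.

'@ ..0zk'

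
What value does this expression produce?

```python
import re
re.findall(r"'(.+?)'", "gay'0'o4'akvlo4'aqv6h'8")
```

Because the quantifier is non-greedy, it stops expanding at the earliest point where the rest of the pattern can succeed.
Matches: at [3:6] match "'0'", group 1 = '0'; at [8:16] match "'akvlo4'", group 1 = 'akvlo4'.
With a single group, `findall` returns only what that group captured — 2 items.

['0', 'akvlo4']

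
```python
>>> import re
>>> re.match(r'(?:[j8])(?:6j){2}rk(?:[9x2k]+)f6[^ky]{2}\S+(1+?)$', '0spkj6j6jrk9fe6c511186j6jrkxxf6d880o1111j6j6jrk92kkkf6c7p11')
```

This matches one of [j8] (non-capturing group); then the literal '6j' repeated 2 times, then the literal 'rk'; then one or more of one of [9x2k] (non-capturing group); then the literal 'f6', then exactly 2 of any character except [ky], then one or more of a non-whitespace character; then one or more of a literal '1' (lazy) (captured); then anchored at the end.
`match` is anchored at position 0; if the pattern doesn't fit there, it returns None.
Here the string doesn't start with a match, so the call returns None.

None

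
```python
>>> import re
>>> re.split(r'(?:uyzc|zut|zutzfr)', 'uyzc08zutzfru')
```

Branches in `(...|...)` are attempted left-to-right; the first branch that allows the whole pattern to succeed is taken.
Each match becomes a cut point; 3 segments remain.

['', '08', 'zfru']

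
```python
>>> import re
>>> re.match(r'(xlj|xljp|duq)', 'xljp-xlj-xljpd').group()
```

'xlj'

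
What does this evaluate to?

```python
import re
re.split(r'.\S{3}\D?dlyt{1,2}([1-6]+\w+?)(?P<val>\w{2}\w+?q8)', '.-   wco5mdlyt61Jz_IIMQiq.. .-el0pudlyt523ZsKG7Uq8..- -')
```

['.-   wco5mdlyt61Jz_IIMQiq.. .-', '523Z', 'sKG7Uq8', '..- -']

`re.split` interleaves the captured-group text with the surrounding fragments.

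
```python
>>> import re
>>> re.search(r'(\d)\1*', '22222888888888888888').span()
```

(0, 5)

`\1` has to match the exact text group 1 already captured.
The match spans [0:5] → '22222'.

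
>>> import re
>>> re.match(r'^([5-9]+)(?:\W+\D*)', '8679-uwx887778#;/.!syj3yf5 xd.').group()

The pattern matches anchored at the start of the string; then one or more of a character in [5-9] (captured); then one or more of a non-word character, then zero or more of a non-digit (non-capturing group).
`match` is anchored at position 0; if the pattern doesn't fit there, it returns None.
The match spans [0:8] → '8679-uwx'.
Captured: group 1 = '8679'.

'8679-uwx'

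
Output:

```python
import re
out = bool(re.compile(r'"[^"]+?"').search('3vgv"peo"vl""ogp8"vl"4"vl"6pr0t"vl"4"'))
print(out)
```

`re.search` tries every starting position until one works.
The match spans [4:9] → '"peo"'.

True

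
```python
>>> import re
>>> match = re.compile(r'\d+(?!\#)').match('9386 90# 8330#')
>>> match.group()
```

'9386'

`(?!…)`/`(?<!…)` only lets a position through if the neighbouring text does NOT match; no characters are consumed.
`re.match` won't scan ahead — the pattern has to work from the very first character.
The match spans [0:4] → '9386'.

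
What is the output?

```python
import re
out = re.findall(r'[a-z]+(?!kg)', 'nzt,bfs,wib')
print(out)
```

['nzt', 'bfs', 'wib']

Because the assertion is negative and zero-width, positions next to the forbidden text are skipped.
Since nothing is captured, `findall` lists the 3 matched substrings directly.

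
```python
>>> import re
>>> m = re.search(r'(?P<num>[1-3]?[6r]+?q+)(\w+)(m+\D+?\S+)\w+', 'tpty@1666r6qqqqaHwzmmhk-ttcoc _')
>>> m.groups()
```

('1666r6qqqq', 'aHwzm', 'mhk-ttco')

The match spans [5:29] → '1666r6qqqqaHwzmmhk-ttcoc'.
Captured: group 1 = '1666r6qqqq', group 2 = 'aHwzm', group 3 = 'mhk-ttco'.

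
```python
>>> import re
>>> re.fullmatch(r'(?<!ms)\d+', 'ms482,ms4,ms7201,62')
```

None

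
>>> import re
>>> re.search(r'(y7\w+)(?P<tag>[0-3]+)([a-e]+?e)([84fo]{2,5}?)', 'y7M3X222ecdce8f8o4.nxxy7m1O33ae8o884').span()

(0, 15)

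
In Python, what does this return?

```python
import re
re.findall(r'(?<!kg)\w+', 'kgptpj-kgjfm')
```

Because the assertion is negative and zero-width, positions next to the forbidden text are skipped.
No capturing groups, so `findall` returns the 2 full match strings.

['kgptpj', 'kgjfm']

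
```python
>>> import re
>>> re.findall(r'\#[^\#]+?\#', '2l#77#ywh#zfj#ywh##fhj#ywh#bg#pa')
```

['#77#', '#zfj#', '#fhj#', '#bg#']

No capturing groups, so `findall` returns the 4 full match strings.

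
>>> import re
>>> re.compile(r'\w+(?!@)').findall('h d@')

['h']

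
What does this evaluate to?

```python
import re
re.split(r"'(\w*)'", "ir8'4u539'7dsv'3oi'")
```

['ir8', '4u539', '7dsv', '3oi', '']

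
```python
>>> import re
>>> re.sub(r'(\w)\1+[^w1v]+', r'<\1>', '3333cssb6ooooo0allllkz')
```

After group 1 captures some text, `\1` only succeeds where that same text appears again.
Matches: at [0:22] → '3333cssb6ooooo0allllkz'.
The replacement refers to a captured group, so each match is rewritten using its own captured text.

'<3>'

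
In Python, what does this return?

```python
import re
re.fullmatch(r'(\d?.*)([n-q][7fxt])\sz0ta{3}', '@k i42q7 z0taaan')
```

None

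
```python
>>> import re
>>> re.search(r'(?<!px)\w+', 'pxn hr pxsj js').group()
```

Because the assertion is negative and zero-width, positions next to the forbidden text are skipped.
The match spans [0:3] → 'pxn'.

'pxn'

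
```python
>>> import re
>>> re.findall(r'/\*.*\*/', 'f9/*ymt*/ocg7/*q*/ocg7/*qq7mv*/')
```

['/*ymt*/ocg7/*q*/ocg7/*qq7mv*/']

`findall` yields the raw match text (1 of them) because the pattern has no groups.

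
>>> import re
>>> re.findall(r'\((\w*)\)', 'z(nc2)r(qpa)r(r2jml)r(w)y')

['nc2', 'qpa', 'r2jml', 'w']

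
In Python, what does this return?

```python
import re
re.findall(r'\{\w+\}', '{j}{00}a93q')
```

Matches: at [0:3] → '{j}'; at [3:7] → '{00}'.
`findall` yields the raw match text (2 of them) because the pattern has no groups.

['{j}', '{00}']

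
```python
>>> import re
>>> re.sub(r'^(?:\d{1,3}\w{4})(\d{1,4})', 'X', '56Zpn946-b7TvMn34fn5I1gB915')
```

'X-b7TvMn34fn5I1gB915'

Each match is replaced by 'X'.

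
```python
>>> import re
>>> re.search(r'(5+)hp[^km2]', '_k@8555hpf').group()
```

'555hpf'

The match spans [4:10] → '555hpf'.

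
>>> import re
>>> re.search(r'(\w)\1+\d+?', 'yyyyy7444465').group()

`\1` is not a pattern — it's the concrete string captured by group 1, re-applied verbatim.
`re.search` tries every starting position until one works.
The match spans [0:6] → 'yyyyy7'.
Captured: group 1 = 'y'.

'yyyyy7'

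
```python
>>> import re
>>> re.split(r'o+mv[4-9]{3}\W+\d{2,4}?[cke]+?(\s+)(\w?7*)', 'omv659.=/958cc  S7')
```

['', '  ', 'S7', '']

The pattern matches one or more of the literal 'o', then the literal 'mv', then exactly 3 of a character in [4-9]; then one or more of a non-word character, then 2 to 4 of a digit (lazy); then one or more of one of [cke] (lazy); then one or more of whitespace (captured); then optionally a word character, then zero or more of the literal '7' (captured).
Matches to split on: at [0:18] → 'omv659.=/958cc  S7'.
`re.split` interleaves the captured-group text with the surrounding fragments.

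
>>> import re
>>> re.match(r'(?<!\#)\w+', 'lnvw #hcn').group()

'lnvw'

`re.match` won't scan ahead — the pattern has to work from the very first character.
The match spans [0:4] → 'lnvw'.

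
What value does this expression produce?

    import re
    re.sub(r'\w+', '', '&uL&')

The pattern matches one or more of a word character.
Matches: at [1:3] → 'uL'.
`sub` substitutes '' at each match site.

'&&'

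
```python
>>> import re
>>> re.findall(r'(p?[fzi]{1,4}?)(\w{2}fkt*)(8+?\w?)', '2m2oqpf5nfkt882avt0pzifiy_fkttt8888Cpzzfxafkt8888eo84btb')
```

[('pf', '5nfkt', '88'), ('pzifi', 'y_fkttt', '88'), ('pzzf', 'xafkt', '88')]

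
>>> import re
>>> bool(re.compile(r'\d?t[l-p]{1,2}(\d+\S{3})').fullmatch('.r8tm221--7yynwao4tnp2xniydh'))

False

For `fullmatch`, every character of the input must be accounted for by the pattern.
Here the string isn't matched end-to-end, so the call returns None, and `bool(None)` is False.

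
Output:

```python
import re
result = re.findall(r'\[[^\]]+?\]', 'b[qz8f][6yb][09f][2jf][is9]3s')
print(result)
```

['[qz8f]', '[6yb]', '[09f]', '[2jf]', '[is9]']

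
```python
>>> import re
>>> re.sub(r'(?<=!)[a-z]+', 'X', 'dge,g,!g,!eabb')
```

'dge,g,!X,!X'

Because the assertion is zero-width, the text it checks is not consumed and won't appear in the result.
Each match is replaced by 'X'.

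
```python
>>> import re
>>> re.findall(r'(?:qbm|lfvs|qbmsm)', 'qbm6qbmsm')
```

['qbm', 'qbm']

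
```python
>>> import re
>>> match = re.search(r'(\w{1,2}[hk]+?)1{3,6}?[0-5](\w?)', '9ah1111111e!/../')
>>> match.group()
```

'9ah11111'

Because the quantifier is non-greedy, it stops expanding at the earliest point where the rest of the pattern can succeed.
The match spans [0:8] → '9ah11111'.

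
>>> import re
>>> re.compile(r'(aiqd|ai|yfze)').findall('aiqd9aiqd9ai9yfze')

['aiqd', 'aiqd', 'ai', 'yfze']

`|` is ordered: at each position the engine commits to the first alternative that works.
`findall` collects group 1 from each match (4 total).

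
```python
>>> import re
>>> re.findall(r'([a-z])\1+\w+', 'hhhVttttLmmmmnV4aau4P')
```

`\1` is not a pattern — it's the concrete string captured by group 1, re-applied verbatim.
Matches: at [0:21] match 'hhhVttttLmmmmnV4aau4P', group 1 = 'h'.
`findall` collects group 1 from the one match (1 total).

['h']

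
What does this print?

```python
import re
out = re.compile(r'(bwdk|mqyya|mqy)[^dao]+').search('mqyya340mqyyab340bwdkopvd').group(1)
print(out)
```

Alternation isn't longest-match — the leftmost alternative that fits at this position is chosen.
`search` walks the string left to right and returns the first match it finds.
The match spans [0:12] → 'mqyya340mqyy'.
Captured: group 1 = 'mqyya'.

mqyya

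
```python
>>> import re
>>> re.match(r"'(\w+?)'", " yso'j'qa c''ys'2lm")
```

None

With `match`, the pattern is implicitly anchored at the beginning.
Here the string doesn't start with a match, so the call returns None.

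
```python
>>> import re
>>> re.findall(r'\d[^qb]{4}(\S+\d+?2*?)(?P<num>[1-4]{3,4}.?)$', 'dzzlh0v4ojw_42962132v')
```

2 groups means the one result is a tuple of 2 captured strings — 1 here.

[('w_42962', '132v')]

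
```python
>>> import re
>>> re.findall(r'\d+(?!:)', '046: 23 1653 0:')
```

['04', '23', '1653']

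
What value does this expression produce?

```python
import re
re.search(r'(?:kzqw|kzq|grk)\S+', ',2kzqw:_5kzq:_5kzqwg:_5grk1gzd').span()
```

(2, 30)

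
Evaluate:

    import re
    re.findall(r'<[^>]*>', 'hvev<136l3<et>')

No capturing groups, so `findall` returns the 1 full match string.

['<136l3<et>']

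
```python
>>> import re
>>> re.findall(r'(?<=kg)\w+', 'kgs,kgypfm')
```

['s', 'ypfm']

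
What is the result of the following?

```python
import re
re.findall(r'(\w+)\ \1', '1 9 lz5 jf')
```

[]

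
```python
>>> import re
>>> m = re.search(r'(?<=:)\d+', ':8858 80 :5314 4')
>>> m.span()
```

Because the assertion is zero-width, the text it checks is not consumed and won't appear in the result.
`search` walks the string left to right and returns the first match it finds.
The match spans [1:5] → '8858'.

(1, 5)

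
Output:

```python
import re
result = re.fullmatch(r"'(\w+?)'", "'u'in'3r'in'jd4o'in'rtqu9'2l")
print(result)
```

For `fullmatch`, every character of the input must be accounted for by the pattern.
Here there's no way to consume every character, so the call returns None.

None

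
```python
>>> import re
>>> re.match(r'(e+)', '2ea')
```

None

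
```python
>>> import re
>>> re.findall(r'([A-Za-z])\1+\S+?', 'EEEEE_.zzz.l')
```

['E', 'z']

`\1` has to match the exact text group 1 already captured.
Matches: at [0:6] match 'EEEEE_', group 1 = 'E'; at [7:11] match 'zzz.', group 1 = 'z'.
`findall` collects group 1 from each match (2 total).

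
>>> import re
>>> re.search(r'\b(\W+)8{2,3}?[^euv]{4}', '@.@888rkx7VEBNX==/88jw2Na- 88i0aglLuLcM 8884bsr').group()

'==/88jw2N'

The pattern matches a word boundary (`\b`, zero-width); then one or more of a non-word character (captured); then 2 to 3 of a literal '8' (lazy); then exactly 4 of any character except [euv].
The match spans [15:24] → '==/88jw2N'.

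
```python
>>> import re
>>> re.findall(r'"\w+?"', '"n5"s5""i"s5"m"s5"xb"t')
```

Matches: at [0:4] → '"n5"'; at [7:10] → '"i"'; at [12:15] → '"m"'; at [17:21] → '"xb"'.
Since nothing is captured, `findall` lists the 4 matched substrings directly.

['"n5"', '"i"', '"m"', '"xb"']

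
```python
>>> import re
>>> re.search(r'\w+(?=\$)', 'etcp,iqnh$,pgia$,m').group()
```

'iqnh'

The lookaround is zero-width — it requires the adjacent text to match without consuming it, so the asserted text isn't part of the match.
The match spans [5:9] → 'iqnh'.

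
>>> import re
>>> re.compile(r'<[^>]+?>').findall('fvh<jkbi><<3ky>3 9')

Matches: at [3:9] → '<jkbi>'; at [9:15] → '<<3ky>'.
With no groups in the pattern, `findall` gives back each whole match — 2 here.

['<jkbi>', '<<3ky>']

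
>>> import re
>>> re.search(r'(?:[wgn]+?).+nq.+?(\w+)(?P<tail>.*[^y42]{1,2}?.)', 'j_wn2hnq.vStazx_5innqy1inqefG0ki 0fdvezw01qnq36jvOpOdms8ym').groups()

('6jvOpOdms', '8y')

The pattern matches one or more of one of [wgn] (lazy) (non-capturing group); then one or more of any character, then the literal 'nq', then one or more of any character (lazy); then one or more of a word character (captured); then zero or more of any character, then 1 to 2 of any character except [y42] (lazy), then any character (captured as 'tail').
A `+?`/`*?`/`{m,n}?` starts at its minimum and grows only as far as needed for what follows to match.
`search` walks the string left to right and returns the first match it finds.
The match spans [2:57] → 'wn2hnq.vStazx_5innqy1inqefG0ki 0fdvezw01qnq36jvOpOdms8y'.
Captured: group 1 = '6jvOpOdms', group 2 = '8y'.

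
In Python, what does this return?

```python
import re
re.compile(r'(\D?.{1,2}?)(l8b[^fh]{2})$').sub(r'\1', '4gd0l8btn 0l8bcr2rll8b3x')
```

'4gd0l8btn 0l8bcr2rl'

The pattern matches optionally a non-digit, then 1 to 2 of any character (lazy) (captured); then the literal 'l8b', then exactly 2 of any character except [fh] (captured); then anchored at the end.
Matches: at [17:24] → 'rll8b3x'.
Each match is replaced using the text its own group 1 captured.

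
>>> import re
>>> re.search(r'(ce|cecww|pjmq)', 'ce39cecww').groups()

`re.search` tries every starting position until one works.
The match spans [0:2] → 'ce'.
Captured: group 1 = 'ce'.

('ce',)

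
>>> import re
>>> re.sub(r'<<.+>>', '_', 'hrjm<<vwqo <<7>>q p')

Matches: at [4:16] → '<<vwqo <<7>>'.
Every occurrence is swapped for '_'.

'hrjm_q p'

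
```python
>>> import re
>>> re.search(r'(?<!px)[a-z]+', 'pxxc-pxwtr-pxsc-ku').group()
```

Because the assertion is negative and zero-width, positions next to the forbidden text are skipped.
`search` walks the string left to right and returns the first match it finds.
The match spans [0:4] → 'pxxc'.

'pxxc'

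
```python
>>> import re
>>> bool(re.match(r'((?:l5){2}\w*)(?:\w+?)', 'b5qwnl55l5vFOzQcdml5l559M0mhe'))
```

False

Pattern: the literal 'l5' repeated 2 times, then zero or more of a word character (captured); then one or more of a word character (lazy) (non-capturing group).
With `match`, the pattern is implicitly anchored at the beginning.
Here the pattern fails at index 0, so the call returns None, and `bool(None)` is False.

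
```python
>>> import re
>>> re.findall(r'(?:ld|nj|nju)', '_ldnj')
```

Walking the string: at [1:3] → 'ld'; at [3:5] → 'nj'.
Since nothing is captured, `findall` lists the 2 matched substrings directly.

['ld', 'nj']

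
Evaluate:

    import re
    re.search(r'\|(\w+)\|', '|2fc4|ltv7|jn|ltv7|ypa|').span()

(0, 6)

The match spans [0:6] → '|2fc4|'.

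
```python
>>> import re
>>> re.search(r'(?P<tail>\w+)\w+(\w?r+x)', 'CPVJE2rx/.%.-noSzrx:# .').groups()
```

('CPVJE', 'rx')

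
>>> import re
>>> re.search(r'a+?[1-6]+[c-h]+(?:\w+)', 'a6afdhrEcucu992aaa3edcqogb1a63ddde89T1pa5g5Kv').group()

This matches one or more of a literal 'a' (lazy); then one or more of a character in [1-6]; then one or more of a character in [c-h]; then one or more of a word character (non-capturing group).
`re.search` scans for the first position where the pattern succeeds.
The match spans [15:45] → 'aaa3edcqogb1a63ddde89T1pa5g5Kv'.

'aaa3edcqogb1a63ddde89T1pa5g5Kv'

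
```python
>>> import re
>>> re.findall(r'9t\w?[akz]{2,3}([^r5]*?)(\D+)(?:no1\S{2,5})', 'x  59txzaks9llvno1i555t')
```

A `+?`/`*?`/`{m,n}?` starts at its minimum and grows only as far as needed for what follows to match.
With 2 capturing groups, `findall` returns a 2-tuple per match.

[('s9', 'llv')]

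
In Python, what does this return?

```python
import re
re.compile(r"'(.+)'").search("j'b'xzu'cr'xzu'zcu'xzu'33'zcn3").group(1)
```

"b'xzu'cr'xzu'zcu'xzu'33"

`re.search` scans for the first position where the pattern succeeds.
The match spans [1:26] → "'b'xzu'cr'xzu'zcu'xzu'33'".
Captured: group 1 = "b'xzu'cr'xzu'zcu'xzu'33".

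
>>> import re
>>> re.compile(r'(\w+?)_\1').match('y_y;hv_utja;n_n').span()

(0, 3)

The backreference `\1` re-matches whatever the first group consumed, character for character.
With `match`, the pattern is implicitly anchored at the beginning.
The match spans [0:3] → 'y_y'.
Captured: group 1 = 'y'.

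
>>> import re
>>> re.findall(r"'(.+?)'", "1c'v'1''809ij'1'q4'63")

['v', "'809ij", 'q4']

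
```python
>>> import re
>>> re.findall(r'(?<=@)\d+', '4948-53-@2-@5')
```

Because the assertion is zero-width, the text it checks is not consumed and won't appear in the result.
`findall` yields the raw match text (2 of them) because the pattern has no groups.

['2', '5']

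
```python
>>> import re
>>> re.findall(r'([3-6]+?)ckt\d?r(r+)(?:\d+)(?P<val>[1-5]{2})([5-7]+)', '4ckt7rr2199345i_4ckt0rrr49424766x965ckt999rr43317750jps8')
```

Pattern: one or more of a character in [3-6] (lazy) (captured); then the literal 'ckt', then optionally a digit, then a literal 'r'; then one or more of a literal 'r' (captured); then one or more of a digit (non-capturing group); then exactly 2 of a character in [1-5] (captured as 'val'); then one or more of a character in [5-7] (captured).
With 4 capturing groups, `findall` returns a 4-tuple per match.

[('4', 'r', '34', '5'), ('4', 'rr', '24', '766')]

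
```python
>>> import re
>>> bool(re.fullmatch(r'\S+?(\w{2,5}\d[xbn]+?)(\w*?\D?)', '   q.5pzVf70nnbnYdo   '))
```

The pattern matches one or more of a non-whitespace character (lazy); then 2 to 5 of a word character, then a digit, then one or more of one of [xbn] (lazy) (captured); then zero or more of a word character (lazy), then optionally a non-digit (captured).
For `fullmatch`, every character of the input must be accounted for by the pattern.
Here there's no way to consume every character, so the call returns None, and `bool(None)` is False.

False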